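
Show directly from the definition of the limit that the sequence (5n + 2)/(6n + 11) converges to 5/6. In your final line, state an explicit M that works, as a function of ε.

M = (43/36)/ε

Let ε > 0 be given. For n ≥ 1, |(5n + 2)/(6n + 11) − (5/6)| = |-43|/(6(6n + 11)) = 43/(6(6n + 11)).
Since 6n + 11 ≥ 6n for n ≥ 1, this is ≤ 43/(6·6n) = (43/36)/n.
So |(5n + 2)/(6n + 11) − (5/6)| < ε whenever n > (43/36)/ε.
Take M = (43/36)/ε. If n > M then |(5n + 2)/(6n + 11) − (5/6)| ≤ (43/36)/n < ε.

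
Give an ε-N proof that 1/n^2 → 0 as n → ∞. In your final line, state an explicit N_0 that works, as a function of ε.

Let ε > 0 be given. For n ≥ 1, |1/n^2 − 0| = 1/n^2.
1/n^2 < ε ⇔ n^2 > 1/ε ⇔ n > (1/ε)^{1/2}.
Take N_0 = (1/ε)^{1/2}. Then n > N_0 implies 1/n^2 < ε.

N_0 = (1/ε)^{1/2}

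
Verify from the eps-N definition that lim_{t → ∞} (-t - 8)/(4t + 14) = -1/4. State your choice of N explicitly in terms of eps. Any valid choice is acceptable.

N = (9/8)/eps

Fix eps > 0. We seek N > 0 such that t > N implies |(-t - 8)/(4t + 14) + 1/4| < eps.
(-t - 8)/(4t + 14) + 1/4 = (4(-t - 8) − (-1)(4t + 14)) / (4(4t + 14)) = -18/(4(4t + 14)).
For t > 0 we have 4t + 14 > 4t, so |(-t - 8)/(4t + 14) + 1/4| = 18/(4(4t + 14)) < 18/(4·4t) = (9/8)/t.
Thus |(-t - 8)/(4t + 14) + 1/4| < eps whenever t > (9/8)/eps.
Take N = (9/8)/eps. If t > N then |(-t - 8)/(4t + 14) + 1/4| < (9/8)/t < eps.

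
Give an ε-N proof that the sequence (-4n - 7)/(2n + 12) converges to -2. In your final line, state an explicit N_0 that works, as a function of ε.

N_0 = (17/2)/ε

Suppose ε > 0. For n ≥ 1, |(-4n - 7)/(2n + 12) + 2| = |34|/(2(2n + 12)) = 34/(2(2n + 12)).
Since 2n + 12 ≥ 2n for n ≥ 1, this is ≤ 34/(2·2n) = (17/2)/n.
So |(-4n - 7)/(2n + 12) + 2| < ε whenever n > (17/2)/ε.
Take N_0 = (17/2)/ε. If n > N_0 then |(-4n - 7)/(2n + 12) + 2| ≤ (17/2)/n < ε.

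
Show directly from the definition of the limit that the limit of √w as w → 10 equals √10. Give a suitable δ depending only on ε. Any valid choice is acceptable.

δ = min(10, √10·ε)

Let ε > 0. We want δ > 0 such that 0 < |w − 10| < δ implies |√w − √10| < ε.
Rationalise: √w − √10 = (w − 10)/(√w + √10), so |√w − √10| = |w − 10|/(√w + √10).
Restrict δ ≤ 10 so that |w − 10| < 10 forces w > 0, and then √w + √10 > √10.
Hence |√w − √10| < |w − 10|/√10, which is < ε once |w − 10| < √10·ε.
Take δ = min(10, √10·ε). If 0 < |w − 10| < δ then w > 0 and |√w − √10| < |w − 10|/√10 < ε.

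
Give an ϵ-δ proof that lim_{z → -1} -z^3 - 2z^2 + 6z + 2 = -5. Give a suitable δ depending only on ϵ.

δ = min(2, ϵ/19)

Let ϵ > 0. We want δ > 0 such that 0 < |z + 1| < δ implies |(-z^3 - 2z^2 + 6z + 2) + 5| < ϵ.
(-z^3 - 2z^2 + 6z + 2) + 5 = -z^3 - 2z^2 + 6z + 7 = (z + 1)(-z^2 - z + 7).
So |(-z^3 - 2z^2 + 6z + 2) + 5| = |z + 1|·|-z^2 - z + 7|.
Require δ ≤ 2. Then |z + 1| < 2 gives |z| < 3, and by the triangle inequality |-z^2 - z + 7| ≤ 3^2 + 3 + 7 = 19.
Hence |(-z^3 - 2z^2 + 6z + 2) + 5| ≤ 19|z + 1| < ϵ provided |z + 1| < ϵ/19.
Choosing δ = min(2, ϵ/19) ensures both conditions, hence |(-z^3 - 2z^2 + 6z + 2) + 5| < ϵ.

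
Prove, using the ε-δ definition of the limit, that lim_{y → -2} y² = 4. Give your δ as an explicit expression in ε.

δ = min(2, ε/6)

Fix ε > 0. We seek δ > 0 with 0 < |y + 2| < δ ⇒ |y² − 4| < ε.
Factor: y² − 4 = (y + 2)(y - 2), so |y² − 4| = |y + 2|·|y - 2|.
Restrict δ ≤ 2. Then |y + 2| < 2 gives |y| < 4, so by the triangle inequality |y - 2| ≤ 4 + 2 = 6.
Hence |y² − 4| ≤ 6|y + 2|, which is < ε once |y + 2| < ε/6.
Take δ = min(2, ε/6). If 0 < |y + 2| < δ then both bounds hold and |y² − 4| ≤ 6|y + 2| < 6·(ε/6) = ε.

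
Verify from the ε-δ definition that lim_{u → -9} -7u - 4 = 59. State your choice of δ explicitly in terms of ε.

Let ε > 0. We need δ > 0 so that 0 < |u + 9| < δ implies |(-7u - 4) − 59| < ε.
Since (-7u - 4) − 59 = -7(u + 9), we have |(-7u - 4) − 59| = 7|u + 9|.
Thus it suffices that |u + 9| < ε/7.
Choosing δ = ε/7 gives |(-7u - 4) − 59| = 7|u + 9| < ε whenever |u + 9| < δ.

δ = ε/7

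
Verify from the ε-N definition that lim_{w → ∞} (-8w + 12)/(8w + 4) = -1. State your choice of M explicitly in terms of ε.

M = 2/ε

Fix ε > 0. We seek M > 0 such that w > M implies |(-8w + 12)/(8w + 4) + 1| < ε.
(-8w + 12)/(8w + 4) + 1 = (8(-8w + 12) − (-8)(8w + 4)) / (8(8w + 4)) = 128/(8(8w + 4)).
For w > 0 we have 8w + 4 > 8w, so |(-8w + 12)/(8w + 4) + 1| = 128/(8(8w + 4)) < 128/(8·8w) = 2/w.
Thus |(-8w + 12)/(8w + 4) + 1| < ε whenever w > 2/ε.
Take M = 2/ε. If w > M then |(-8w + 12)/(8w + 4) + 1| < 2/w < ε.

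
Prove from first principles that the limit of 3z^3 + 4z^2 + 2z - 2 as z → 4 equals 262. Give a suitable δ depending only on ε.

δ = min(2, ε/270)

Fix ε > 0. We want δ > 0 such that 0 < |z − 4| < δ implies |(3z^3 + 4z^2 + 2z - 2) − 262| < ε.
(3z^3 + 4z^2 + 2z - 2) − 262 = 3z^3 + 4z^2 + 2z - 264 = (z − 4)(3z^2 + 16z + 66).
So |(3z^3 + 4z^2 + 2z - 2) − 262| = |z − 4|·|3z^2 + 16z + 66|.
Require δ ≤ 2. Then |z − 4| < 2 gives |z| < 6, and by the triangle inequality |3z^2 + 16z + 66| ≤ 3·6^2 + 16·6 + 66 = 270.
Hence |(3z^3 + 4z^2 + 2z - 2) − 262| ≤ 270|z − 4| < ε provided |z − 4| < ε/270.
Take δ = min(2, ε/270). Then 0 < |z − 4| < δ gives both |z − 4| < 2 and |z − 4| < ε/270, so |(3z^3 + 4z^2 + 2z - 2) − 262| < ε.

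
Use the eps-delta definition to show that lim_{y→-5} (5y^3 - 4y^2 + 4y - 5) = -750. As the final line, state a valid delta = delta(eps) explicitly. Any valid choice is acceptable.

delta = min(1, eps/503)

Let eps > 0 be given. We want delta > 0 such that 0 < |y + 5| < delta implies |(5y^3 - 4y^2 + 4y - 5) + 750| < eps.
(5y^3 - 4y^2 + 4y - 5) + 750 = 5y^3 - 4y^2 + 4y + 745 = (y + 5)(5y^2 - 29y + 149).
So |(5y^3 - 4y^2 + 4y - 5) + 750| = |y + 5|·|5y^2 - 29y + 149|.
Assume first that |y + 5| < 1, so |y| < 6. Then |5y^2 - 29y + 149| ≤ 5·6^2 + 29·6 + 149 = 503.
Hence |(5y^3 - 4y^2 + 4y - 5) + 750| ≤ 503|y + 5| < eps provided |y + 5| < eps/503.
Take delta = min(1, eps/503). Then 0 < |y + 5| < delta gives both |y + 5| < 1 and |y + 5| < eps/503, so |(5y^3 - 4y^2 + 4y - 5) + 750| < eps.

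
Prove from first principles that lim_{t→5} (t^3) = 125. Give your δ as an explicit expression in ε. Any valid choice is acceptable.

δ = min(1, ε/91)

Let ε > 0 be given. We seek δ > 0 with 0 < |t − 5| < δ ⇒ |t^3 − 125| < ε.
Factor: t^3 − 125 = (t − 5)(t^2 + 5t + 25), so |t^3 − 125| = |t − 5|·|t^2 + 5t + 25|.
Impose δ ≤ 1 so that |t| < 6; then |t^2 + 5t + 25| ≤ 91.
Hence |t^3 − 125| ≤ 91|t − 5|, which is < ε once |t − 5| < ε/91.
Take δ = min(1, ε/91). If 0 < |t − 5| < δ then both bounds hold and |t^3 − 125| ≤ 91|t − 5| < 91·(ε/91) = ε.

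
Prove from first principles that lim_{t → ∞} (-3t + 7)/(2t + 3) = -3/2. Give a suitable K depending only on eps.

Suppose eps > 0. We seek K > 0 such that t > K implies |(-3t + 7)/(2t + 3) + 3/2| < eps.
(-3t + 7)/(2t + 3) + 3/2 = (2(-3t + 7) − (-3)(2t + 3)) / (2(2t + 3)) = 23/(2(2t + 3)).
For t > 0 we have 2t + 3 > 2t, so |(-3t + 7)/(2t + 3) + 3/2| = 23/(2(2t + 3)) < 23/(2·2t) = (23/4)/t.
Thus |(-3t + 7)/(2t + 3) + 3/2| < eps whenever t > (23/4)/eps.
Take K = (23/4)/eps. If t > K then |(-3t + 7)/(2t + 3) + 3/2| < (23/4)/t < eps.

K = (23/4)/eps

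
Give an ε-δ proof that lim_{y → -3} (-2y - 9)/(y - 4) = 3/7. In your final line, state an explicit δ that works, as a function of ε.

δ = min(7/2, (49/34)ε)

Let ε > 0. We want δ > 0 with 0 < |y + 3| < δ ⇒ |(-2y - 9)/(y - 4) − (3/7)| < ε.
Combining over a common denominator, (-2y - 9)/(y - 4) − (3/7) = [(-2y - 9)·(-7) − (-3)·(y - 4)] / [(-7)·(y - 4)] = 17(y + 3) / ((-7)(y - 4)).
So |(-2y - 9)/(y - 4) − (3/7)| = 17|y + 3| / (7·|y − 4|).
Restrict δ ≤ 7/2. Then |y + 3| < 7/2 gives |y − 4| = |(y + 3) + (-7)| ≥ 7 − 7/2 = 7/2.
Hence |(-2y - 9)/(y - 4) − (3/7)| < 17|y + 3|/(7·(7/2)) = (34/49)|y + 3|, which is < ε once |y + 3| < (49/34)ε.
Take δ = min(7/2, (49/34)ε). Then 0 < |y + 3| < δ forces both bounds, so |(-2y - 9)/(y - 4) − (3/7)| < ε.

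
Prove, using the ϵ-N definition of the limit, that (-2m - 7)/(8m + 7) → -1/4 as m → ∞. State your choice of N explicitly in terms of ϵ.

N = (21/32)/ϵ

Let ϵ > 0 be given. For m ≥ 1, |(-2m - 7)/(8m + 7) + 1/4| = |-42|/(8(8m + 7)) = 42/(8(8m + 7)).
Since 8m + 7 ≥ 8m for m ≥ 1, this is ≤ 42/(8·8m) = (21/32)/m.
So |(-2m - 7)/(8m + 7) + 1/4| < ϵ whenever m > (21/32)/ϵ.
Take N = (21/32)/ϵ. If m > N then |(-2m - 7)/(8m + 7) + 1/4| ≤ (21/32)/m < ϵ.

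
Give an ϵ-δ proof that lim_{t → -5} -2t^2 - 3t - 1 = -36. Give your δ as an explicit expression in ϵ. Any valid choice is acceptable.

Let ϵ > 0. We want δ > 0 such that 0 < |t + 5| < δ implies |(-2t^2 - 3t - 1) + 36| < ϵ.
(-2t^2 - 3t - 1) + 36 = -2t^2 - 3t + 35 = (t + 5)(-2t + 7).
So |(-2t^2 - 3t - 1) + 36| = |t + 5|·|-2t + 7|.
Require δ ≤ 1. Then |t + 5| < 1 gives |t| < 6, and by the triangle inequality |-2t + 7| ≤ 2·6 + 7 = 19.
Hence |(-2t^2 - 3t - 1) + 36| ≤ 19|t + 5| < ϵ provided |t + 5| < ϵ/19.
Take δ = min(1, ϵ/19). Then 0 < |t + 5| < δ gives both |t + 5| < 1 and |t + 5| < ϵ/19, so |(-2t^2 - 3t - 1) + 36| < ϵ.

δ = min(1, ϵ/19)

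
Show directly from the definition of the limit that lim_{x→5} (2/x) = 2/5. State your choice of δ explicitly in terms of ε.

δ = min(5/2, (25/4)ε)

Fix ε > 0. We seek δ > 0 such that 0 < |x − 5| < δ implies |2/x − (2/5)| < ε.
|2/x − (2/5)| = 2·|5 − x|/(5·|x|) = 2|x − 5|/(5|x|).
Restrict δ ≤ 5/2. Then |x − 5| < 5/2 gives |x| > 5/2, so 5|x| > 25/2.
Then |2/x − (2/5)| < 2|x − 5|/(25/2), which is < ε when |x − 5| < (25/4)ε.
Take δ = min(5/2, (25/4)ε). Then 0 < |x − 5| < δ gives both |x − 5| < 5/2 and |x − 5| < (25/4)ε, so |2/x − (2/5)| < ε.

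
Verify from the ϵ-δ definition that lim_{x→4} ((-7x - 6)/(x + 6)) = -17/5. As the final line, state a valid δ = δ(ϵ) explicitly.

Let ϵ > 0. We want δ > 0 with 0 < |x − 4| < δ ⇒ |(-7x - 6)/(x + 6) + 17/5| < ϵ.
Combining over a common denominator, (-7x - 6)/(x + 6) + 17/5 = [(-7x - 6)·10 − (-34)·(x + 6)] / [10·(x + 6)] = -36(x − 4) / (10(x + 6)).
So |(-7x - 6)/(x + 6) + 17/5| = 36|x − 4| / (10·|x + 6|).
Require δ ≤ 5, so |x + 6| ≥ |10| − |x − 4| > 10 − 5 = 5.
Hence |(-7x - 6)/(x + 6) + 17/5| < 36|x − 4|/(10·5) = (18/25)|x − 4|, which is < ϵ once |x − 4| < (25/18)ϵ.
Take δ = min(5, (25/18)ϵ). Then 0 < |x − 4| < δ forces both bounds, so |(-7x - 6)/(x + 6) + 17/5| < ϵ.

δ = min(5, (25/18)ϵ)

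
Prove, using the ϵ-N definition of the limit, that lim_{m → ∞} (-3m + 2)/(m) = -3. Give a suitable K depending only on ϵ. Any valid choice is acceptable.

K = 2/ϵ

Fix ϵ > 0. For m ≥ 1, |(-3m + 2)/(m) + 3| = |2|/((m)) = 2/((m)).
Since m ≥ m for m ≥ 1, this is ≤ 2/(m) = 2/m.
So |(-3m + 2)/(m) + 3| < ϵ whenever m > 2/ϵ.
Take K = 2/ϵ. If m > K then |(-3m + 2)/(m) + 3| ≤ 2/m < ϵ.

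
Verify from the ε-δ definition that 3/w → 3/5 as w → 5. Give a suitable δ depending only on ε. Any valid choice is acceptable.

δ = min(5/2, (25/6)ε)

Fix ε > 0. We seek δ > 0 such that 0 < |w − 5| < δ implies |3/w − (3/5)| < ε.
|3/w − (3/5)| = 3·|5 − w|/(5·|w|) = 3|w − 5|/(5|w|).
Require δ ≤ 5/2 so that |w| > 5 − 5/2 = 5/2, hence 5|w| > 25/2.
Then |3/w − (3/5)| < 3|w − 5|/(25/2), which is < ε when |w − 5| < (25/6)ε.
Take δ = min(5/2, (25/6)ε). Then 0 < |w − 5| < δ gives both |w − 5| < 5/2 and |w − 5| < (25/6)ε, so |3/w − (3/5)| < ε.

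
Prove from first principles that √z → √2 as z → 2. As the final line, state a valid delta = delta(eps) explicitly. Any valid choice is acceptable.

delta = min(2, √2·eps)

Suppose eps > 0. We want delta > 0 such that 0 < |z − 2| < delta implies |√z − √2| < eps.
Multiplying by the conjugate, |√z − √2| = |z − 2|/(√z + √2).
Restrict delta ≤ 2 so that |z − 2| < 2 forces z > 0, and then √z + √2 > √2.
Hence |√z − √2| < |z − 2|/√2, which is < eps once |z − 2| < √2·eps.
Take delta = min(2, √2·eps). If 0 < |z − 2| < delta then z > 0 and |√z − √2| < |z − 2|/√2 < eps.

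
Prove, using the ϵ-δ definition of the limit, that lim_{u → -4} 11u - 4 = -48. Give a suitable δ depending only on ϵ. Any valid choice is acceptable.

Let ϵ > 0. We need δ > 0 so that 0 < |u + 4| < δ implies |(11u - 4) + 48| < ϵ.
|(11u - 4) + 48| = |11u + 44| = 11|u + 4|.
So 11|u + 4| < ϵ exactly when |u + 4| < ϵ/11.
Take δ = ϵ/11. If 0 < |u + 4| < δ then |(11u - 4) + 48| = 11|u + 4| < 11·(ϵ/11) = ϵ.

δ = ϵ/11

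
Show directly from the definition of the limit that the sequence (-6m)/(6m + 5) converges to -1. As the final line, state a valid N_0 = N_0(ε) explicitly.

N_0 = (5/6)/ε

Let ε > 0 be given. For m ≥ 1, |(-6m)/(6m + 5) + 1| = |30|/(6(6m + 5)) = 30/(6(6m + 5)).
Since 6m + 5 ≥ 6m for m ≥ 1, this is ≤ 30/(6·6m) = (5/6)/m.
So |(-6m)/(6m + 5) + 1| < ε whenever m > (5/6)/ε.
Take N_0 = (5/6)/ε. If m > N_0 then |(-6m)/(6m + 5) + 1| ≤ (5/6)/m < ε.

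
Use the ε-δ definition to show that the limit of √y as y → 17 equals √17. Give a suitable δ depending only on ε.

Fix ε > 0. We want δ > 0 such that 0 < |y − 17| < δ implies |√y − √17| < ε.
Multiplying by the conjugate, |√y − √17| = |y − 17|/(√y + √17).
Restrict δ ≤ 17 so that |y − 17| < 17 forces y > 0, and then √y + √17 > √17.
Hence |√y − √17| < |y − 17|/√17, which is < ε once |y − 17| < √17·ε.
Take δ = min(17, √17·ε). If 0 < |y − 17| < δ then y > 0 and |√y − √17| < |y − 17|/√17 < ε.

δ = min(17, √17·ε)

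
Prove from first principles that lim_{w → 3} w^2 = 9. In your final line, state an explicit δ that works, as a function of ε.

Let ε > 0 be given. We seek δ > 0 with 0 < |w − 3| < δ ⇒ |w^2 − 9| < ε.
Factor: w^2 − 9 = (w − 3)(w + 3), so |w^2 − 9| = |w − 3|·|w + 3|.
Restrict δ ≤ 1. Then |w − 3| < 1 gives |w| < 4, so by the triangle inequality |w + 3| ≤ 4 + 3 = 7.
Hence |w^2 − 9| ≤ 7|w − 3|, which is < ε once |w − 3| < ε/7.
Take δ = min(1, ε/7). If 0 < |w − 3| < δ then both bounds hold and |w^2 − 9| ≤ 7|w − 3| < 7·(ε/7) = ε.

δ = min(1, ε/7)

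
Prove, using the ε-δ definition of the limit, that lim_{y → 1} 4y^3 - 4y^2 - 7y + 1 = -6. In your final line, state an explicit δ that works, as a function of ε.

Suppose ε > 0. We want δ > 0 such that 0 < |y − 1| < δ implies |(4y^3 - 4y^2 - 7y + 1) + 6| < ε.
(4y^3 - 4y^2 - 7y + 1) + 6 = 4y^3 - 4y^2 - 7y + 7 = (y − 1)(4y^2 - 7).
So |(4y^3 - 4y^2 - 7y + 1) + 6| = |y − 1|·|4y^2 - 7|.
Assume first that |y − 1| < 1, so |y| < 2. Then |4y^2 - 7| ≤ 4·2^2 + 7 = 23.
Hence |(4y^3 - 4y^2 - 7y + 1) + 6| ≤ 23|y − 1| < ε provided |y − 1| < ε/23.
Choosing δ = min(1, ε/23) ensures both conditions, hence |(4y^3 - 4y^2 - 7y + 1) + 6| < ε.

δ = min(1, ε/23)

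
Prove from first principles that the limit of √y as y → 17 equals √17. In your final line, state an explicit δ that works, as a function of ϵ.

δ = min(17, √17·ϵ)

Let ϵ > 0. We want δ > 0 such that 0 < |y − 17| < δ implies |√y − √17| < ϵ.
Rationalise: √y − √17 = (y − 17)/(√y + √17), so |√y − √17| = |y − 17|/(√y + √17).
Restrict δ ≤ 17 so that |y − 17| < 17 forces y > 0, and then √y + √17 > √17.
Hence |√y − √17| < |y − 17|/√17, which is < ϵ once |y − 17| < √17·ϵ.
Take δ = min(17, √17·ϵ). If 0 < |y − 17| < δ then y > 0 and |√y − √17| < |y − 17|/√17 < ϵ.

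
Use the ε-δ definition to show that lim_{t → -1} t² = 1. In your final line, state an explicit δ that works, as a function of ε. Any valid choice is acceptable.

Suppose ε > 0. We seek δ > 0 with 0 < |t + 1| < δ ⇒ |t² − 1| < ε.
Factor: t² − 1 = (t + 1)(t - 1), so |t² − 1| = |t + 1|·|t - 1|.
Restrict δ ≤ 1. Then |t + 1| < 1 gives |t| < 2, so by the triangle inequality |t - 1| ≤ 2 + 1 = 3.
Hence |t² − 1| ≤ 3|t + 1|, which is < ε once |t + 1| < ε/3.
Take δ = min(1, ε/3). If 0 < |t + 1| < δ then both bounds hold and |t² − 1| ≤ 3|t + 1| < 3·(ε/3) = ε.

δ = min(1, ε/3)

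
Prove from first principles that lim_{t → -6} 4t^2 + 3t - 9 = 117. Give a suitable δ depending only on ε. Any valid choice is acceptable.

Fix ε > 0. We want δ > 0 such that 0 < |t + 6| < δ implies |(4t^2 + 3t - 9) − 117| < ε.
(4t^2 + 3t - 9) − 117 = 4t^2 + 3t - 126 = (t + 6)(4t - 21).
So |(4t^2 + 3t - 9) − 117| = |t + 6|·|4t - 21|.
Assume first that |t + 6| < 1, so |t| < 7. Then |4t - 21| ≤ 4·7 + 21 = 49.
Hence |(4t^2 + 3t - 9) − 117| ≤ 49|t + 6| < ε provided |t + 6| < ε/49.
Choosing δ = min(1, ε/49) ensures both conditions, hence |(4t^2 + 3t - 9) − 117| < ε.

δ = min(1, ε/49)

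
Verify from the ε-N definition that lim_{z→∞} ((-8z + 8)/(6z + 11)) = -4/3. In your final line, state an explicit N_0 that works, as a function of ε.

N_0 = (34/9)/ε

Fix ε > 0. We seek N_0 > 0 such that z > N_0 implies |(-8z + 8)/(6z + 11) + 4/3| < ε.
(-8z + 8)/(6z + 11) + 4/3 = (6(-8z + 8) − (-8)(6z + 11)) / (6(6z + 11)) = 136/(6(6z + 11)).
For z > 0 we have 6z + 11 > 6z, so |(-8z + 8)/(6z + 11) + 4/3| = 136/(6(6z + 11)) < 136/(6·6z) = (34/9)/z.
Thus |(-8z + 8)/(6z + 11) + 4/3| < ε whenever z > (34/9)/ε.
Take N_0 = (34/9)/ε. If z > N_0 then |(-8z + 8)/(6z + 11) + 4/3| < (34/9)/z < ε.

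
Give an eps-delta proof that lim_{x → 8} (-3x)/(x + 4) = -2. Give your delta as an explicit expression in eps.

Fix eps > 0. We want delta > 0 with 0 < |x − 8| < delta ⇒ |(-3x)/(x + 4) + 2| < eps.
Combining over a common denominator, (-3x)/(x + 4) + 2 = [(-3x)·12 − (-24)·(x + 4)] / [12·(x + 4)] = -12(x − 8) / (12(x + 4)).
So |(-3x)/(x + 4) + 2| = 12|x − 8| / (12·|x + 4|).
Require delta ≤ 6, so |x + 4| ≥ |12| − |x − 8| > 12 − 6 = 6.
Hence |(-3x)/(x + 4) + 2| < 12|x − 8|/(12·6) = (1/6)|x − 8|, which is < eps once |x − 8| < 6eps.
Take delta = min(6, 6eps). Then 0 < |x − 8| < delta forces both bounds, so |(-3x)/(x + 4) + 2| < eps.

delta = min(6, 6eps)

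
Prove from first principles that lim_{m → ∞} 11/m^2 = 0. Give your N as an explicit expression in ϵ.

N = (11/ϵ)^{1/2}

Fix ϵ > 0. For m ≥ 1, |11/m^2 − 0| = 11/m^2.
11/m^2 < ϵ ⇔ m^2 > 11/ϵ ⇔ m > (11/ϵ)^{1/2}.
Take N = (11/ϵ)^{1/2}. Then m > N implies 11/m^2 < ϵ.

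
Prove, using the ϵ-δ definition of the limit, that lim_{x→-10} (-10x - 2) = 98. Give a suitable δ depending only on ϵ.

Suppose ϵ > 0. We need δ > 0 so that 0 < |x + 10| < δ implies |(-10x - 2) − 98| < ϵ.
|(-10x - 2) − 98| = |-10x - 100| = 10|x + 10|.
So 10|x + 10| < ϵ exactly when |x + 10| < ϵ/10.
Take δ = ϵ/10. If 0 < |x + 10| < δ then |(-10x - 2) − 98| = 10|x + 10| < 10·(ϵ/10) = ϵ.

δ = ϵ/10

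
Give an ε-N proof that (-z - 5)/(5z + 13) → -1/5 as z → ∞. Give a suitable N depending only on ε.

Let ε > 0 be given. We seek N > 0 such that z > N implies |(-z - 5)/(5z + 13) + 1/5| < ε.
(-z - 5)/(5z + 13) + 1/5 = (5(-z - 5) − (-1)(5z + 13)) / (5(5z + 13)) = -12/(5(5z + 13)).
For z > 0 we have 5z + 13 > 5z, so |(-z - 5)/(5z + 13) + 1/5| = 12/(5(5z + 13)) < 12/(5·5z) = (12/25)/z.
Thus |(-z - 5)/(5z + 13) + 1/5| < ε whenever z > (12/25)/ε.
Take N = (12/25)/ε. If z > N then |(-z - 5)/(5z + 13) + 1/5| < (12/25)/z < ε.

N = (12/25)/ε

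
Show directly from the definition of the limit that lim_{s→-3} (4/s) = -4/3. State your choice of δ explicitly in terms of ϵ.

Let ϵ > 0. We seek δ > 0 such that 0 < |s + 3| < δ implies |4/s + 4/3| < ϵ.
|4/s + 4/3| = 4·|-3 − s|/(3·|s|) = 4|s + 3|/(3|s|).
Restrict δ ≤ 3/2. Then |s + 3| < 3/2 gives |s| > 3/2, so 3|s| > 9/2.
Then |4/s + 4/3| < 4|s + 3|/(9/2), which is < ϵ when |s + 3| < (9/8)ϵ.
Take δ = min(3/2, (9/8)ϵ). Then 0 < |s + 3| < δ gives both |s + 3| < 3/2 and |s + 3| < (9/8)ϵ, so |4/s + 4/3| < ϵ.

δ = min(3/2, (9/8)ϵ)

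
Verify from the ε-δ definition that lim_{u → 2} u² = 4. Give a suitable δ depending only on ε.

Let ε > 0. We seek δ > 0 with 0 < |u − 2| < δ ⇒ |u² − 4| < ε.
Factor: u² − 4 = (u − 2)(u + 2), so |u² − 4| = |u − 2|·|u + 2|.
Restrict δ ≤ 2. Then |u − 2| < 2 gives |u| < 4, so by the triangle inequality |u + 2| ≤ 4 + 2 = 6.
Hence |u² − 4| ≤ 6|u − 2|, which is < ε once |u − 2| < ε/6.
Take δ = min(2, ε/6). If 0 < |u − 2| < δ then both bounds hold and |u² − 4| ≤ 6|u − 2| < 6·(ε/6) = ε.

δ = min(2, ε/6)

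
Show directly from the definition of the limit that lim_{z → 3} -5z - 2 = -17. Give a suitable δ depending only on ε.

δ = ε/5

Let ε > 0 be given. We need δ > 0 so that 0 < |z − 3| < δ implies |(-5z - 2) + 17| < ε.
|(-5z - 2) + 17| = |-5z + 15| = 5|z − 3|.
Thus it suffices that |z − 3| < ε/5.
Choosing δ = ε/5 gives |(-5z - 2) + 17| = 5|z − 3| < ε whenever |z − 3| < δ.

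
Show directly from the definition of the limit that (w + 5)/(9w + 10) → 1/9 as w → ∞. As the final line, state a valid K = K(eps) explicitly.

Fix eps > 0. We seek K > 0 such that w > K implies |(w + 5)/(9w + 10) − (1/9)| < eps.
(w + 5)/(9w + 10) − (1/9) = (9(w + 5) − (9w + 10)) / (9(9w + 10)) = 35/(9(9w + 10)).
For w > 0 we have 9w + 10 > 9w, so |(w + 5)/(9w + 10) − (1/9)| = 35/(9(9w + 10)) < 35/(9·9w) = (35/81)/w.
Thus |(w + 5)/(9w + 10) − (1/9)| < eps whenever w > (35/81)/eps.
Take K = (35/81)/eps. If w > K then |(w + 5)/(9w + 10) − (1/9)| < (35/81)/w < eps.

K = (35/81)/eps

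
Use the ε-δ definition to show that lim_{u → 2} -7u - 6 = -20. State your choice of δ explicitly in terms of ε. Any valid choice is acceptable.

δ = ε/7

Let ε > 0 be given. We need δ > 0 so that 0 < |u − 2| < δ implies |(-7u - 6) + 20| < ε.
Since (-7u - 6) + 20 = -7(u − 2), we have |(-7u - 6) + 20| = 7|u − 2|.
Thus it suffices that |u − 2| < ε/7.
Take δ = ε/7. If 0 < |u − 2| < δ then |(-7u - 6) + 20| = 7|u − 2| < 7·(ε/7) = ε.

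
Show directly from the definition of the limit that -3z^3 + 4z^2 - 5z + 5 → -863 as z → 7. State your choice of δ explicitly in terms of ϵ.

Suppose ϵ > 0. We want δ > 0 such that 0 < |z − 7| < δ implies |(-3z^3 + 4z^2 - 5z + 5) + 863| < ϵ.
(-3z^3 + 4z^2 - 5z + 5) + 863 = -3z^3 + 4z^2 - 5z + 868 = (z − 7)(-3z^2 - 17z - 124).
So |(-3z^3 + 4z^2 - 5z + 5) + 863| = |z − 7|·|-3z^2 - 17z - 124|.
Require δ ≤ 1. Then |z − 7| < 1 gives |z| < 8, and by the triangle inequality |-3z^2 - 17z - 124| ≤ 3·8^2 + 17·8 + 124 = 452.
Hence |(-3z^3 + 4z^2 - 5z + 5) + 863| ≤ 452|z − 7| < ϵ provided |z − 7| < ϵ/452.
Take δ = min(1, ϵ/452). Then 0 < |z − 7| < δ gives both |z − 7| < 1 and |z − 7| < ϵ/452, so |(-3z^3 + 4z^2 - 5z + 5) + 863| < ϵ.

δ = min(1, ϵ/452)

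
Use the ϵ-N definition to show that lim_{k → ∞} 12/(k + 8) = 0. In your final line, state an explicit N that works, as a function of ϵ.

Let ϵ > 0 be given. For k ≥ 1, |12/(k + 8) − 0| = 12/(k + 8) ≤ 12/k.
We need 12/k < ϵ, i.e. k > 12/ϵ.
Take N = 12/ϵ. If k > N then |12/(k + 8)| ≤ 12/k < ϵ.

N = 12/ϵ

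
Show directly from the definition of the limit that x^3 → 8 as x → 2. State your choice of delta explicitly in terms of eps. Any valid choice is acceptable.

Let eps > 0 be given. We seek delta > 0 with 0 < |x − 2| < delta ⇒ |x^3 − 8| < eps.
Factor: x^3 − 8 = (x − 2)(x^2 + 2x + 4), so |x^3 − 8| = |x − 2|·|x^2 + 2x + 4|.
Restrict delta ≤ 1. Then |x − 2| < 1 gives |x| < 3, so by the triangle inequality |x^2 + 2x + 4| ≤ 3^2 + 2·3 + 4 = 19.
Hence |x^3 − 8| ≤ 19|x − 2|, which is < eps once |x − 2| < eps/19.
Take delta = min(1, eps/19). If 0 < |x − 2| < delta then both bounds hold and |x^3 − 8| ≤ 19|x − 2| < 19·(eps/19) = eps.

delta = min(1, eps/19)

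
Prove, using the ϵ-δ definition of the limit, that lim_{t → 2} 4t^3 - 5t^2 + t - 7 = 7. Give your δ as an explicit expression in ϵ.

Let ϵ > 0 be given. We want δ > 0 such that 0 < |t − 2| < δ implies |(4t^3 - 5t^2 + t - 7) − 7| < ϵ.
(4t^3 - 5t^2 + t - 7) − 7 = 4t^3 - 5t^2 + t - 14 = (t − 2)(4t^2 + 3t + 7).
So |(4t^3 - 5t^2 + t - 7) − 7| = |t − 2|·|4t^2 + 3t + 7|.
Require δ ≤ 2. Then |t − 2| < 2 gives |t| < 4, and by the triangle inequality |4t^2 + 3t + 7| ≤ 4·4^2 + 3·4 + 7 = 83.
Hence |(4t^3 - 5t^2 + t - 7) − 7| ≤ 83|t − 2| < ϵ provided |t − 2| < ϵ/83.
Take δ = min(2, ϵ/83). Then 0 < |t − 2| < δ gives both |t − 2| < 2 and |t − 2| < ϵ/83, so |(4t^3 - 5t^2 + t - 7) − 7| < ϵ.

δ = min(2, ϵ/83)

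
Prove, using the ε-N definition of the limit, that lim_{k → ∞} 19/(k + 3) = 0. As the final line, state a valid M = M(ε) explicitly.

M = 19/ε

Suppose ε > 0. For k ≥ 1, |19/(k + 3) − 0| = 19/(k + 3) ≤ 19/k.
We need 19/k < ε, i.e. k > 19/ε.
Take M = 19/ε. If k > M then |19/(k + 3)| ≤ 19/k < ε.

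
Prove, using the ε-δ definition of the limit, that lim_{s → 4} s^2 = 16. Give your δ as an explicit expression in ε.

δ = min(1, ε/9)

Suppose ε > 0. We seek δ > 0 with 0 < |s − 4| < δ ⇒ |s^2 − 16| < ε.
Factor: s^2 − 16 = (s − 4)(s + 4), so |s^2 − 16| = |s − 4|·|s + 4|.
Impose δ ≤ 1 so that |s| < 5; then |s + 4| ≤ 9.
Hence |s^2 − 16| ≤ 9|s − 4|, which is < ε once |s − 4| < ε/9.
Take δ = min(1, ε/9). If 0 < |s − 4| < δ then both bounds hold and |s^2 − 16| ≤ 9|s − 4| < 9·(ε/9) = ε.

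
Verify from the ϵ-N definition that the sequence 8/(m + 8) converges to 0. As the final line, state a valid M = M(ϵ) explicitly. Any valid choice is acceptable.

M = 8/ϵ

Suppose ϵ > 0. For m ≥ 1, |8/(m + 8) − 0| = 8/(m + 8) ≤ 8/m.
We need 8/m < ϵ, i.e. m > 8/ϵ.
Take M = 8/ϵ. If m > M then |8/(m + 8)| ≤ 8/m < ϵ.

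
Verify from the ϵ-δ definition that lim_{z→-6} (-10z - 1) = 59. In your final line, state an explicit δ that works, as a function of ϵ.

δ = ϵ/10

Let ϵ > 0. We need δ > 0 so that 0 < |z + 6| < δ implies |(-10z - 1) − 59| < ϵ.
|(-10z - 1) − 59| = |-10z - 60| = 10|z + 6|.
Thus it suffices that |z + 6| < ϵ/10.
Take δ = ϵ/10. If 0 < |z + 6| < δ then |(-10z - 1) − 59| = 10|z + 6| < 10·(ϵ/10) = ϵ.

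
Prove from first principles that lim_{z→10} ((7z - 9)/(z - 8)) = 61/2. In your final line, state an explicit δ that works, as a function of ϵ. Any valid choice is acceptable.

δ = min(1, (2/47)ϵ)

Suppose ϵ > 0. We want δ > 0 with 0 < |z − 10| < δ ⇒ |(7z - 9)/(z - 8) − (61/2)| < ϵ.
Combining over a common denominator, (7z - 9)/(z - 8) − (61/2) = [(7z - 9)·2 − 61·(z - 8)] / [2·(z - 8)] = -47(z − 10) / (2(z - 8)).
So |(7z - 9)/(z - 8) − (61/2)| = 47|z − 10| / (2·|z − 8|).
Restrict δ ≤ 1. Then |z − 10| < 1 gives |z − 8| = |(z − 10) + 2| ≥ 2 − 1 = 1.
Hence |(7z - 9)/(z - 8) − (61/2)| < 47|z − 10|/(2·1) = (47/2)|z − 10|, which is < ϵ once |z − 10| < (2/47)ϵ.
Take δ = min(1, (2/47)ϵ). Then 0 < |z − 10| < δ forces both bounds, so |(7z - 9)/(z - 8) − (61/2)| < ϵ.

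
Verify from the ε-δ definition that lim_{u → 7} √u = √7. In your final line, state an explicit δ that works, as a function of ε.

Let ε > 0. We want δ > 0 such that 0 < |u − 7| < δ implies |√u − √7| < ε.
Multiplying by the conjugate, |√u − √7| = |u − 7|/(√u + √7).
Restrict δ ≤ 7 so that |u − 7| < 7 forces u > 0, and then √u + √7 > √7.
Hence |√u − √7| < |u − 7|/√7, which is < ε once |u − 7| < √7·ε.
Take δ = min(7, √7·ε). If 0 < |u − 7| < δ then u > 0 and |√u − √7| < |u − 7|/√7 < ε.

δ = min(7, √7·ε)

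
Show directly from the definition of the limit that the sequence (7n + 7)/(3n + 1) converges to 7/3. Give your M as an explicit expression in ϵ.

Let ϵ > 0 be given. For n ≥ 1, |(7n + 7)/(3n + 1) − (7/3)| = |14|/(3(3n + 1)) = 14/(3(3n + 1)).
Since 3n + 1 ≥ 3n for n ≥ 1, this is ≤ 14/(3·3n) = (14/9)/n.
So |(7n + 7)/(3n + 1) − (7/3)| < ϵ whenever n > (14/9)/ϵ.
Take M = (14/9)/ϵ. If n > M then |(7n + 7)/(3n + 1) − (7/3)| ≤ (14/9)/n < ϵ.

M = (14/9)/ϵ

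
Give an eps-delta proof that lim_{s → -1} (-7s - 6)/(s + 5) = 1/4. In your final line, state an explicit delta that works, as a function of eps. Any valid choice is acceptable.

delta = min(2, (8/29)eps)

Let eps > 0 be given. We want delta > 0 with 0 < |s + 1| < delta ⇒ |(-7s - 6)/(s + 5) − (1/4)| < eps.
Combining over a common denominator, (-7s - 6)/(s + 5) − (1/4) = [(-7s - 6)·4 − 1·(s + 5)] / [4·(s + 5)] = -29(s + 1) / (4(s + 5)).
So |(-7s - 6)/(s + 5) − (1/4)| = 29|s + 1| / (4·|s + 5|).
Require delta ≤ 2, so |s + 5| ≥ |4| − |s + 1| > 4 − 2 = 2.
Hence |(-7s - 6)/(s + 5) − (1/4)| < 29|s + 1|/(4·2) = (29/8)|s + 1|, which is < eps once |s + 1| < (8/29)eps.
Take delta = min(2, (8/29)eps). Then 0 < |s + 1| < delta forces both bounds, so |(-7s - 6)/(s + 5) − (1/4)| < eps.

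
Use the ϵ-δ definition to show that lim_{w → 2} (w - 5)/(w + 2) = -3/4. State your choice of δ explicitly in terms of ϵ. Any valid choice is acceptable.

δ = min(2, (8/7)ϵ)

Fix ϵ > 0. We want δ > 0 with 0 < |w − 2| < δ ⇒ |(w - 5)/(w + 2) + 3/4| < ϵ.
Combining over a common denominator, (w - 5)/(w + 2) + 3/4 = [(w - 5)·4 − (-3)·(w + 2)] / [4·(w + 2)] = 7(w − 2) / (4(w + 2)).
So |(w - 5)/(w + 2) + 3/4| = 7|w − 2| / (4·|w + 2|).
Require δ ≤ 2, so |w + 2| ≥ |4| − |w − 2| > 4 − 2 = 2.
Hence |(w - 5)/(w + 2) + 3/4| < 7|w − 2|/(4·2) = (7/8)|w − 2|, which is < ϵ once |w − 2| < (8/7)ϵ.
Take δ = min(2, (8/7)ϵ). Then 0 < |w − 2| < δ forces both bounds, so |(w - 5)/(w + 2) + 3/4| < ϵ.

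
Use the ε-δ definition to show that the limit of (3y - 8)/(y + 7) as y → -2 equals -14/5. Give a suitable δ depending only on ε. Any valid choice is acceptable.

δ = min(5/2, (25/58)ε)

Fix ε > 0. We want δ > 0 with 0 < |y + 2| < δ ⇒ |(3y - 8)/(y + 7) + 14/5| < ε.
Combining over a common denominator, (3y - 8)/(y + 7) + 14/5 = [(3y - 8)·5 − (-14)·(y + 7)] / [5·(y + 7)] = 29(y + 2) / (5(y + 7)).
So |(3y - 8)/(y + 7) + 14/5| = 29|y + 2| / (5·|y + 7|).
Restrict δ ≤ 5/2. Then |y + 2| < 5/2 gives |y + 7| = |(y + 2) + 5| ≥ 5 − 5/2 = 5/2.
Hence |(3y - 8)/(y + 7) + 14/5| < 29|y + 2|/(5·(5/2)) = (58/25)|y + 2|, which is < ε once |y + 2| < (25/58)ε.
Take δ = min(5/2, (25/58)ε). Then 0 < |y + 2| < δ forces both bounds, so |(3y - 8)/(y + 7) + 14/5| < ε.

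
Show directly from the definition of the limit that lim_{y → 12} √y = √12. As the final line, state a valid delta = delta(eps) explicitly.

Let eps > 0. We want delta > 0 such that 0 < |y − 12| < delta implies |√y − √12| < eps.
Multiplying by the conjugate, |√y − √12| = |y − 12|/(√y + √12).
Restrict delta ≤ 12 so that |y − 12| < 12 forces y > 0, and then √y + √12 > √12.
Hence |√y − √12| < |y − 12|/√12, which is < eps once |y − 12| < √12·eps.
Take delta = min(12, √12·eps). If 0 < |y − 12| < delta then y > 0 and |√y − √12| < |y − 12|/√12 < eps.

delta = min(12, √12·eps)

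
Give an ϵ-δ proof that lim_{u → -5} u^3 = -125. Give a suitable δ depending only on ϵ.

δ = min(1, ϵ/91)

Suppose ϵ > 0. We seek δ > 0 with 0 < |u + 5| < δ ⇒ |u^3 + 125| < ϵ.
Factor: u^3 + 125 = (u + 5)(u^2 - 5u + 25), so |u^3 + 125| = |u + 5|·|u^2 - 5u + 25|.
Impose δ ≤ 1 so that |u| < 6; then |u^2 - 5u + 25| ≤ 91.
Hence |u^3 + 125| ≤ 91|u + 5|, which is < ϵ once |u + 5| < ϵ/91.
Take δ = min(1, ϵ/91). If 0 < |u + 5| < δ then both bounds hold and |u^3 + 125| ≤ 91|u + 5| < 91·(ϵ/91) = ϵ.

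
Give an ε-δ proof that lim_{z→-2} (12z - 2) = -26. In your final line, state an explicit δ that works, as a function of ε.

δ = ε/12

Suppose ε > 0. We need δ > 0 so that 0 < |z + 2| < δ implies |(12z - 2) + 26| < ε.
|(12z - 2) + 26| = |12z + 24| = 12|z + 2|.
Thus it suffices that |z + 2| < ε/12.
Take δ = ε/12. If 0 < |z + 2| < δ then |(12z - 2) + 26| = 12|z + 2| < 12·(ε/12) = ε.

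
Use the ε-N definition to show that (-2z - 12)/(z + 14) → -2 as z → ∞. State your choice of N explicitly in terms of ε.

Let ε > 0 be given. We seek N > 0 such that z > N implies |(-2z - 12)/(z + 14) + 2| < ε.
(-2z - 12)/(z + 14) + 2 = ((-2z - 12) − (-2)(z + 14)) / ((z + 14)) = 16/((z + 14)).
For z > 0 we have z + 14 > z, so |(-2z - 12)/(z + 14) + 2| = 16/((z + 14)) < 16/(z) = 16/z.
Thus |(-2z - 12)/(z + 14) + 2| < ε whenever z > 16/ε.
Take N = 16/ε. If z > N then |(-2z - 12)/(z + 14) + 2| < 16/z < ε.

N = 16/ε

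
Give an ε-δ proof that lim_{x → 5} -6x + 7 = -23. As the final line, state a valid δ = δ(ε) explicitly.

δ = ε/6

Let ε > 0. We need δ > 0 so that 0 < |x − 5| < δ implies |(-6x + 7) + 23| < ε.
Since (-6x + 7) + 23 = -6(x − 5), we have |(-6x + 7) + 23| = 6|x − 5|.
Thus it suffices that |x − 5| < ε/6.
Choosing δ = ε/6 gives |(-6x + 7) + 23| = 6|x − 5| < ε whenever |x − 5| < δ.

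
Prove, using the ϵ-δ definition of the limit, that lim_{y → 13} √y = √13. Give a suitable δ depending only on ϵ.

δ = min(13, √13·ϵ)

Suppose ϵ > 0. We want δ > 0 such that 0 < |y − 13| < δ implies |√y − √13| < ϵ.
Multiplying by the conjugate, |√y − √13| = |y − 13|/(√y + √13).
Restrict δ ≤ 13 so that |y − 13| < 13 forces y > 0, and then √y + √13 > √13.
Hence |√y − √13| < |y − 13|/√13, which is < ϵ once |y − 13| < √13·ϵ.
Take δ = min(13, √13·ϵ). If 0 < |y − 13| < δ then y > 0 and |√y − √13| < |y − 13|/√13 < ϵ.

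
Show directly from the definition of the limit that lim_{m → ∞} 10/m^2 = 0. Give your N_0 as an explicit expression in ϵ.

N_0 = (10/ϵ)^{1/2}

Let ϵ > 0 be given. For m ≥ 1, |10/m^2 − 0| = 10/m^2.
10/m^2 < ϵ ⇔ m^2 > 10/ϵ ⇔ m > (10/ϵ)^{1/2}.
Take N_0 = (10/ϵ)^{1/2}. Then m > N_0 implies 10/m^2 < ϵ.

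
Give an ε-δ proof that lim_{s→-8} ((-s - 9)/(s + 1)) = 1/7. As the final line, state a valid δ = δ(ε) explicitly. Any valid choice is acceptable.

δ = min(7/2, (49/16)ε)

Suppose ε > 0. We want δ > 0 with 0 < |s + 8| < δ ⇒ |(-s - 9)/(s + 1) − (1/7)| < ε.
Combining over a common denominator, (-s - 9)/(s + 1) − (1/7) = [(-s - 9)·(-7) − (-1)·(s + 1)] / [(-7)·(s + 1)] = 8(s + 8) / ((-7)(s + 1)).
So |(-s - 9)/(s + 1) − (1/7)| = 8|s + 8| / (7·|s + 1|).
Require δ ≤ 7/2, so |s + 1| ≥ |-7| − |s + 8| > 7 − 7/2 = 7/2.
Hence |(-s - 9)/(s + 1) − (1/7)| < 8|s + 8|/(7·(7/2)) = (16/49)|s + 8|, which is < ε once |s + 8| < (49/16)ε.
Take δ = min(7/2, (49/16)ε). Then 0 < |s + 8| < δ forces both bounds, so |(-s - 9)/(s + 1) − (1/7)| < ε.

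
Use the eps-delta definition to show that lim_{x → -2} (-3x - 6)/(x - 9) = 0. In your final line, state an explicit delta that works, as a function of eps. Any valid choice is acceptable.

delta = min(11/2, (11/6)eps)

Let eps > 0. We want delta > 0 with 0 < |x + 2| < delta ⇒ |(-3x - 6)/(x - 9) − 0| < eps.
Combining over a common denominator, (-3x - 6)/(x - 9) − 0 = [(-3x - 6)·(-11) − 0·(x - 9)] / [(-11)·(x - 9)] = 33(x + 2) / ((-11)(x - 9)).
So |(-3x - 6)/(x - 9) − 0| = 33|x + 2| / (11·|x − 9|).
Restrict delta ≤ 11/2. Then |x + 2| < 11/2 gives |x − 9| = |(x + 2) + (-11)| ≥ 11 − 11/2 = 11/2.
Hence |(-3x - 6)/(x - 9) − 0| < 33|x + 2|/(11·(11/2)) = (6/11)|x + 2|, which is < eps once |x + 2| < (11/6)eps.
Take delta = min(11/2, (11/6)eps). Then 0 < |x + 2| < delta forces both bounds, so |(-3x - 6)/(x - 9) − 0| < eps.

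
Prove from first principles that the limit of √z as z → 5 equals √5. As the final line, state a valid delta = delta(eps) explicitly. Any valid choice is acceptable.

delta = min(5, √5·eps)

Fix eps > 0. We want delta > 0 such that 0 < |z − 5| < delta implies |√z − √5| < eps.
Rationalise: √z − √5 = (z − 5)/(√z + √5), so |√z − √5| = |z − 5|/(√z + √5).
Restrict delta ≤ 5 so that |z − 5| < 5 forces z > 0, and then √z + √5 > √5.
Hence |√z − √5| < |z − 5|/√5, which is < eps once |z − 5| < √5·eps.
Take delta = min(5, √5·eps). If 0 < |z − 5| < delta then z > 0 and |√z − √5| < |z − 5|/√5 < eps.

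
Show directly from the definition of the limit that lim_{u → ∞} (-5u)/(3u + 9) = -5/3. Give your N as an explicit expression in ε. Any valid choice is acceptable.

N = 5/ε

Suppose ε > 0. We seek N > 0 such that u > N implies |(-5u)/(3u + 9) + 5/3| < ε.
(-5u)/(3u + 9) + 5/3 = (3(-5u) − (-5)(3u + 9)) / (3(3u + 9)) = 45/(3(3u + 9)).
For u > 0 we have 3u + 9 > 3u, so |(-5u)/(3u + 9) + 5/3| = 45/(3(3u + 9)) < 45/(3·3u) = 5/u.
Thus |(-5u)/(3u + 9) + 5/3| < ε whenever u > 5/ε.
Take N = 5/ε. If u > N then |(-5u)/(3u + 9) + 5/3| < 5/u < ε.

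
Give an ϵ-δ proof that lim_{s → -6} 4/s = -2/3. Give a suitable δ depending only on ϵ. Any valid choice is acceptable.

Let ϵ > 0. We seek δ > 0 such that 0 < |s + 6| < δ implies |4/s + 2/3| < ϵ.
|4/s + 2/3| = 4·|-6 − s|/(6·|s|) = 4|s + 6|/(6|s|).
Require δ ≤ 3 so that |s| > 6 − 3 = 3, hence 6|s| > 18.
Then |4/s + 2/3| < 4|s + 6|/18, which is < ϵ when |s + 6| < (9/2)ϵ.
Take δ = min(3, (9/2)ϵ). Then 0 < |s + 6| < δ gives both |s + 6| < 3 and |s + 6| < (9/2)ϵ, so |4/s + 2/3| < ϵ.

δ = min(3, (9/2)ϵ)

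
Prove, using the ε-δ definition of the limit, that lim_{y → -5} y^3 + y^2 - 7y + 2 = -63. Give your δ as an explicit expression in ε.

δ = min(2, ε/90)

Fix ε > 0. We want δ > 0 such that 0 < |y + 5| < δ implies |(y^3 + y^2 - 7y + 2) + 63| < ε.
(y^3 + y^2 - 7y + 2) + 63 = y^3 + y^2 - 7y + 65 = (y + 5)(y^2 - 4y + 13).
So |(y^3 + y^2 - 7y + 2) + 63| = |y + 5|·|y^2 - 4y + 13|.
Assume first that |y + 5| < 2, so |y| < 7. Then |y^2 - 4y + 13| ≤ 7^2 + 4·7 + 13 = 90.
Hence |(y^3 + y^2 - 7y + 2) + 63| ≤ 90|y + 5| < ε provided |y + 5| < ε/90.
Choosing δ = min(2, ε/90) ensures both conditions, hence |(y^3 + y^2 - 7y + 2) + 63| < ε.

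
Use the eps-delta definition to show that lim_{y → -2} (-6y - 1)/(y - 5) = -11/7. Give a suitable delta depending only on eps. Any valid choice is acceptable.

Fix eps > 0. We want delta > 0 with 0 < |y + 2| < delta ⇒ |(-6y - 1)/(y - 5) + 11/7| < eps.
Combining over a common denominator, (-6y - 1)/(y - 5) + 11/7 = [(-6y - 1)·(-7) − 11·(y - 5)] / [(-7)·(y - 5)] = 31(y + 2) / ((-7)(y - 5)).
So |(-6y - 1)/(y - 5) + 11/7| = 31|y + 2| / (7·|y − 5|).
Require delta ≤ 7/2, so |y − 5| ≥ |-7| − |y + 2| > 7 − 7/2 = 7/2.
Hence |(-6y - 1)/(y - 5) + 11/7| < 31|y + 2|/(7·(7/2)) = (62/49)|y + 2|, which is < eps once |y + 2| < (49/62)eps.
Take delta = min(7/2, (49/62)eps). Then 0 < |y + 2| < delta forces both bounds, so |(-6y - 1)/(y - 5) + 11/7| < eps.

delta = min(7/2, (49/62)eps)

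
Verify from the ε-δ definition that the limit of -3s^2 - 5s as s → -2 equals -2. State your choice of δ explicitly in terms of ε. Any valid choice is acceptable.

δ = min(2, ε/13)

Let ε > 0 be given. We want δ > 0 such that 0 < |s + 2| < δ implies |(-3s^2 - 5s) + 2| < ε.
(-3s^2 - 5s) + 2 = -3s^2 - 5s + 2 = (s + 2)(-3s + 1).
So |(-3s^2 - 5s) + 2| = |s + 2|·|-3s + 1|.
Assume first that |s + 2| < 2, so |s| < 4. Then |-3s + 1| ≤ 3·4 + 1 = 13.
Hence |(-3s^2 - 5s) + 2| ≤ 13|s + 2| < ε provided |s + 2| < ε/13.
Choosing δ = min(2, ε/13) ensures both conditions, hence |(-3s^2 - 5s) + 2| < ε.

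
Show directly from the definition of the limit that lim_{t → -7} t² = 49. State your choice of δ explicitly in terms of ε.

δ = min(2, ε/16)

Suppose ε > 0. We seek δ > 0 with 0 < |t + 7| < δ ⇒ |t² − 49| < ε.
Factor: t² − 49 = (t + 7)(t - 7), so |t² − 49| = |t + 7|·|t - 7|.
Restrict δ ≤ 2. Then |t + 7| < 2 gives |t| < 9, so by the triangle inequality |t - 7| ≤ 9 + 7 = 16.
Hence |t² − 49| ≤ 16|t + 7|, which is < ε once |t + 7| < ε/16.
Take δ = min(2, ε/16). If 0 < |t + 7| < δ then both bounds hold and |t² − 49| ≤ 16|t + 7| < 16·(ε/16) = ε.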